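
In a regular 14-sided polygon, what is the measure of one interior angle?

Each interior angle of a regular n-gon is (n - 2) * 180 / n.
For n = 14: (14 - 2) * 180 / 14 = 2160/14 = 1080/7 degrees.

1080/7 degrees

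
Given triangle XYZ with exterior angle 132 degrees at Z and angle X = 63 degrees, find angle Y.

By the exterior angle theorem: exterior angle = sum of remote interior angles.
132 = 63 + angle Y
angle Y = 132 - 63 = 69 degrees

69 degrees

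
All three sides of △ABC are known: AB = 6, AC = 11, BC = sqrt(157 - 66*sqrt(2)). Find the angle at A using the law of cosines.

When all three sides of a triangle are known, the law of cosines can be rearranged to find any angle.
cos(C) = (a² + b² - c²) / (2ab) gives cos(A) = sqrt(2)/2.
Taking the inverse cosine: A = 45°.

45°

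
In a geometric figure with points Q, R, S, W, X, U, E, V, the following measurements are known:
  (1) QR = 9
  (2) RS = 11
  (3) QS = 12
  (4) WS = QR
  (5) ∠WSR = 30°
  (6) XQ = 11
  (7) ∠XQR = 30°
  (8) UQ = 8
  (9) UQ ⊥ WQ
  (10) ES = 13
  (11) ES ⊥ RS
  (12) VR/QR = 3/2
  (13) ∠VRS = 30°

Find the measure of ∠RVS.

From the given relations: VR = 3/2·QR = 3/2·9 ≈ 13.5.
Step 1: By the law of cosines on triangle VRS: VS² = 13.5² + 11² − 2·13.5·11·cos(30°) = 46.04, so VS ≈ 6.79.
Step 2: By the inverse law of cosines on triangle RVS: cos(∠RVS) = (13.5² + 6.79² − 11²) / (2·13.5·6.79) = 107.29/183.2 = 0.5856, so ∠RVS = 54.15°.

Therefore, the measure of angle ∠RVS = 54.15°.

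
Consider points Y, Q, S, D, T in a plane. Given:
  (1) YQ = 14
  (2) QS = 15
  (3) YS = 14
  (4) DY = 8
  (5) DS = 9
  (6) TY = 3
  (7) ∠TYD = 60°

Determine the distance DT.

Step 1: By the law of cosines on triangle DYT: DT² = 8² + 3² − 2·8·3·cos(60°) = 49, so DT = 7.

Therefore, the length of DT = 7.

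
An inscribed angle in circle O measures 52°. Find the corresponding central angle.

By the inscribed angle theorem, the central angle is twice the inscribed angle.
Central angle = 2 × 52° = 104°

104°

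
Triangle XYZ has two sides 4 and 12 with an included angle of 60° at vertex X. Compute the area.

Area = (1/2)(4)(12) sin(60°) = (1/2)(4)(12)(sqrt(3)/2) = 12*sqrt(3)

12*sqrt(3)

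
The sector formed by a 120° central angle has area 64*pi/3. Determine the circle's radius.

r² = 360 × 64*pi/3 / (π × 120) = 64, so r = 8.

8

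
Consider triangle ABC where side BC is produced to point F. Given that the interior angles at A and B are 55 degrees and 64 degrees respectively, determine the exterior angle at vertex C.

Exterior angle = 55 + 64 = 119 degrees (exterior angle theorem).

119 degrees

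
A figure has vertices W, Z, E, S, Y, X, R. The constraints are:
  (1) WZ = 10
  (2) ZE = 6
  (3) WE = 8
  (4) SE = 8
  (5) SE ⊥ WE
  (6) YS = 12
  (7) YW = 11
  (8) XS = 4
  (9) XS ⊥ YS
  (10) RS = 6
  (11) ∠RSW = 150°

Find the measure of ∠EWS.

Step 1: By the law of cosines on triangle WES: WS² = 8² + 8² − 2·8·8·cos(90°) = 128, so WS = 8·√2.
Step 2: By the inverse law of cosines on triangle EWS: cos(∠EWS) = (8² + (8·√2)² − 8²) / (2·8·8·√2) = 128/181.02 = 0.7071, so ∠EWS = 45°.

Therefore, the measure of angle ∠EWS = 45°.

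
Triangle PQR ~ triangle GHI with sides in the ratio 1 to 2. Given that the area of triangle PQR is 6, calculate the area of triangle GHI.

For similar figures, the area ratio equals the square of the side ratio.
Side ratio (PQR to GHI) = 1:2, so area ratio = 1^2:2^2 = 1:4.
If the area of PQR is 6, then the area of GHI = 6 * (4/1) = 24.

24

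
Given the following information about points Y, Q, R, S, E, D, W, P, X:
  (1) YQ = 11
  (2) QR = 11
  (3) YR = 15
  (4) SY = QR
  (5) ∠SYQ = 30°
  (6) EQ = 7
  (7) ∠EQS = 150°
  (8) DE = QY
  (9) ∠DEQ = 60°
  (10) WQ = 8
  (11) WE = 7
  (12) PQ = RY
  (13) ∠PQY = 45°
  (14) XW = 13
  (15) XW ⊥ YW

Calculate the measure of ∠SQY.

From the given relations: SY = QR = 11.
Step 1: By the law of cosines on triangle QYS: QS² = 11² + 11² − 2·11·11·cos(30°) = 32.42, so QS ≈ 5.69.
Step 2: By the inverse law of cosines on triangle SQY: cos(∠SQY) = (5.69² + 11² − 11²) / (2·5.69·11) = 32.42/125.27 = 0.2588, so ∠SQY = 75°.

Therefore, the measure of angle ∠SQY = 75°.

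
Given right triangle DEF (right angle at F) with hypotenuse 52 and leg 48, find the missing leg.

By the Pythagorean theorem: EF^2 = DE^2 - DF^2
EF^2 = 52^2 - 48^2 = 2704 - 2304 = 400
EF = sqrt(400) = 20

20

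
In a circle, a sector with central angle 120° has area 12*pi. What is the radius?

Sector area A = πr² × θ/360, so r² = 360A / (πθ).
r² = 360 × 12*pi / (π × 120)
r² = 36
r = 6

6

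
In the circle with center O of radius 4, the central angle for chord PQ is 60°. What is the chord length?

Chord = 2(4) sin(30°) = 4

4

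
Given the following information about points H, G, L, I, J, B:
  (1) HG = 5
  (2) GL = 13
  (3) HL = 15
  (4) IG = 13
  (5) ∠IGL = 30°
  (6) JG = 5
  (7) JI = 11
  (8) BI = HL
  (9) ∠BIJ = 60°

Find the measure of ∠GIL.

Step 1: By the law of cosines on triangle IGL: IL² = 13² + 13² − 2·13·13·cos(30°) = 45.28, so IL ≈ 6.73.
Step 2: By the inverse law of cosines on triangle GIL: cos(∠GIL) = (13² + 6.73² − 13²) / (2·13·6.73) = 45.28/174.96 = 0.2588, so ∠GIL = 75°.

Therefore, the measure of angle ∠GIL = 75°.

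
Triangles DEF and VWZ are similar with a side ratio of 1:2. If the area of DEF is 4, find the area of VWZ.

For similar figures, the area ratio equals the square of the side ratio.
Side ratio (DEF to VWZ) = 1:2, so area ratio = 1^2:2^2 = 1:4.
If the area of DEF is 4, then the area of VWZ = 4 * (4/1) = 16.

16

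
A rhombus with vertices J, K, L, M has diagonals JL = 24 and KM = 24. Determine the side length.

The diagonals of a rhombus bisect each other at right angles.
Half-diagonals: 24/2 = 12 and 24/2 = 12
side = sqrt(12^2 + 12^2)
side = sqrt(144 + 144)
side = sqrt(288) = 12*sqrt(2)

12*sqrt(2)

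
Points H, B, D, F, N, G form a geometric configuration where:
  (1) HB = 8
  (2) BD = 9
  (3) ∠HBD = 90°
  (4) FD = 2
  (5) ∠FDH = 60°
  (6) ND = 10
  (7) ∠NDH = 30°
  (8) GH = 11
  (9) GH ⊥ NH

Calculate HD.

Step 1: By the law of cosines on triangle HBD: HD² = 8² + 9² − 2·8·9·cos(90°) = 145, so HD = √145.

Therefore, the length of HD = √145.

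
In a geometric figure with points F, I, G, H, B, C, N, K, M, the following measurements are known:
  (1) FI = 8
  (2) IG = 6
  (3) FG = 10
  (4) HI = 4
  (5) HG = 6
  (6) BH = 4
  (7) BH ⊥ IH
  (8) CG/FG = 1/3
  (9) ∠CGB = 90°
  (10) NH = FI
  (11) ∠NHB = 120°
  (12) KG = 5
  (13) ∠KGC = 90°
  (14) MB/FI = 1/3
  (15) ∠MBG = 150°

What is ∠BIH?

Step 1: By the law of cosines on triangle IHB: IB² = 4² + 4² − 2·4·4·cos(90°) = 32, so IB = 4·√2.
Step 2: By the inverse law of cosines on triangle BIH: cos(∠BIH) = ((4·√2)² + 4² − 4²) / (2·4·√2·4) = 32/45.25 = 0.7071, so ∠BIH = 45°.

Therefore, the measure of angle ∠BIH = 45°.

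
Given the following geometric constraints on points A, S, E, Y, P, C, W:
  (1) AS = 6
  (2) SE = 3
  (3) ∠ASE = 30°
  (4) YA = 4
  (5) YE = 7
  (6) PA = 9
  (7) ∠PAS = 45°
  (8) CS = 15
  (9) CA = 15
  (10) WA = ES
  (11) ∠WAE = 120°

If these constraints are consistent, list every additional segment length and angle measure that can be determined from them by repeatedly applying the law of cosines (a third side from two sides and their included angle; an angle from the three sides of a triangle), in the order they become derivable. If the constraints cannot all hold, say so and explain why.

The constraints are consistent. Derivable facts, in order:
After 1 step:
- AE ≈ 3.72
- SP ≈ 6.37
- ∠ACS = 23.07°
- ∠ASC = 78.46°
- ∠CAS = 78.46°
After 2 steps:
- EW ≈ 5.83
- ∠AES = 126.21°
- ∠AEY = 25.9°
- ∠APS = 41.73°
- ∠ASP = 93.27°
- ∠AYE = 23.95°
- ∠EAS = 23.79°
- ∠EAY = 130.15°
After 3 steps:
- ∠AEW = 26.47°
- ∠AWE = 33.53°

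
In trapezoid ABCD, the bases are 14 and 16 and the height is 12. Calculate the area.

Area of a trapezoid = (base1 + base2) * height / 2
Area = (14 + 16) * 12 / 2
Area = 30 * 12 / 2
Area = 360 / 2
Area = 180

180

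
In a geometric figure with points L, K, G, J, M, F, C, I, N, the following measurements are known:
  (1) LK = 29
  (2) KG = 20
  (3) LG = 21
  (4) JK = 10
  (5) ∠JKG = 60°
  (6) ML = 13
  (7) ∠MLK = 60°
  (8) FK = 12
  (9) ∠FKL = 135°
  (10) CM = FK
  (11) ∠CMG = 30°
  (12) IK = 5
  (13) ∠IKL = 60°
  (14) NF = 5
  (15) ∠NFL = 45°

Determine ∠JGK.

Step 1: By the law of cosines on triangle GKJ: GJ² = 20² + 10² − 2·20·10·cos(60°) = 300, so GJ = 10·√3.
Step 2: By the inverse law of cosines on triangle JGK: cos(∠JGK) = ((10·√3)² + 20² − 10²) / (2·10·√3·20) = 600/692.82 = 0.866, so ∠JGK = 30°.

Therefore, the measure of angle ∠JGK = 30°.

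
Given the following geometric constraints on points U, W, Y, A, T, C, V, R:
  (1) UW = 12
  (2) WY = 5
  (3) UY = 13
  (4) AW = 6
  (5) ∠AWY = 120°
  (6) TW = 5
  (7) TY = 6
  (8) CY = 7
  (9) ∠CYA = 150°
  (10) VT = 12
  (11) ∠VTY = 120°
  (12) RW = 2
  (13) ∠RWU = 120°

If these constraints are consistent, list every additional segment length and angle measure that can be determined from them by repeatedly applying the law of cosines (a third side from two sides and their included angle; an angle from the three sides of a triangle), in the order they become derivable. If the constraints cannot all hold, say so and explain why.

The constraints are consistent. Derivable facts, in order:
After 1 step:
- UR = 2·√43
- YA = √91
- YV = 6·√7
- ∠TWY = 73.74°
- ∠TYW = 53.13°
- ∠UWY = 90°
- ∠UYW = 67.38°
- ∠WTY = 53.13°
- ∠WUY = 22.62°
After 2 steps:
- AC ≈ 15.99
- ∠AYW = 33°
- ∠RUW = 7.59°
- ∠TVY = 19.11°
- ∠TYV = 40.89°
- ∠URW = 52.41°
- ∠WAY = 27°
After 3 steps:
- ∠ACY = 17.36°
- ∠CAY = 12.64°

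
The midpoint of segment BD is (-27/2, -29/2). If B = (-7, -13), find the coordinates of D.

Using the midpoint formula: M = ((x1 + x2)/2, (y1 + y2)/2)
We know M = (-27/2, -29/2) and B = (-7, -13)
For x: -27/2 = (-7 + x2)/2, so x2 = 2*-27/2 - -7 = -20
For y: -29/2 = (-13 + y2)/2, so y2 = 2*-29/2 - -13 = -16
D = (-20, -16)

(-20, -16)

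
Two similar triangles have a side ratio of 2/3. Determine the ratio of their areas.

Area ratio = (side ratio)^2 = (2/3)^2 = 4:9.

4:9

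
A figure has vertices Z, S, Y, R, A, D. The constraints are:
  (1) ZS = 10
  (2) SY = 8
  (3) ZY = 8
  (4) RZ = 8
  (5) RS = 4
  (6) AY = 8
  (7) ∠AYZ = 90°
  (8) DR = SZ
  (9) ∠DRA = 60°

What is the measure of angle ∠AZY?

Step 1: By the law of cosines on triangle ZYA: ZA² = 8² + 8² − 2·8·8·cos(90°) = 128, so ZA = 8·√2.
Step 2: By the inverse law of cosines on triangle AZY: cos(∠AZY) = ((8·√2)² + 8² − 8²) / (2·8·√2·8) = 128/181.02 = 0.7071, so ∠AZY = 45°.

Therefore, the measure of angle ∠AZY = 45°.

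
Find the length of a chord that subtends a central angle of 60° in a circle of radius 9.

Chord length = 2r sin(θ/2)
= 2 × 9 × sin(60°/2)
= 2 × 9 × sin(30°)
= 9

9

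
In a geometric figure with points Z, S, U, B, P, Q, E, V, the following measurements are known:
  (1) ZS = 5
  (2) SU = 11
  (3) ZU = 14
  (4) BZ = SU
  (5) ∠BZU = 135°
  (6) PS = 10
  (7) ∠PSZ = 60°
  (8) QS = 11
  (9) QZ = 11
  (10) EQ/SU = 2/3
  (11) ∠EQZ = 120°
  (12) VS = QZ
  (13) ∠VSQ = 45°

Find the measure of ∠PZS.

Step 1: By the law of cosines on triangle ZSP: ZP² = 5² + 10² − 2·5·10·cos(60°) = 75, so ZP = 5·√3.
Step 2: By the inverse law of cosines on triangle PZS: cos(∠PZS) = ((5·√3)² + 5² − 10²) / (2·5·√3·5) = 0/86.6 = 0, so ∠PZS = 90°.

Therefore, the measure of angle ∠PZS = 90°.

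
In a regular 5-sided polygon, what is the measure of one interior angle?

Each interior angle of a regular n-gon is (n - 2) * 180 / n.
For n = 5: (5 - 2) * 180 / 5 = 540/5 = 108 degrees.

108 degrees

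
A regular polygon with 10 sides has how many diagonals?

Each of the 10 vertices connects to 7 non-adjacent vertices via diagonals.
Total connections = 10 × 7 = 70, but each diagonal is counted twice.
Number of diagonals = 70 / 2 = 35.

35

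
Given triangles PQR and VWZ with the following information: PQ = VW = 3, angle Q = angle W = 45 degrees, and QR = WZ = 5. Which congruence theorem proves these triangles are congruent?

Consider the given information: PQ = VW = 3, angle Q = angle W = 45 degrees, and QR = WZ = 5
This is not SSS or ASA: SSS requires all three pairs of sides, but we don't have that. ASA requires two angles and the side between them.
The correct criterion is SAS. Two pairs of corresponding sides and the included angle are equal (Side-Angle-Side).

SAS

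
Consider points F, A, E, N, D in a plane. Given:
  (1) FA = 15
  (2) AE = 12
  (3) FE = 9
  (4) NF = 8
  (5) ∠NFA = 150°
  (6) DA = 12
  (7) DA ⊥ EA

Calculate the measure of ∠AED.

Step 1: By the law of cosines on triangle EAD: ED² = 12² + 12² − 2·12·12·cos(90°) = 288, so ED = 12·√2.
Step 2: By the inverse law of cosines on triangle AED: cos(∠AED) = (12² + (12·√2)² − 12²) / (2·12·12·√2) = 288/407.29 = 0.7071, so ∠AED = 45°.

Therefore, the measure of angle ∠AED = 45°.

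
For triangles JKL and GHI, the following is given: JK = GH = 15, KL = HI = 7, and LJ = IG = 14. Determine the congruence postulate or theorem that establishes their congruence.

Consider the given information: JK = GH = 15, KL = HI = 7, and LJ = IG = 14
This is not SAS or AAS: SAS requires two sides and the included angle between them. AAS requires two angles and a non-included side.
The correct criterion is SSS. All three pairs of corresponding sides are equal (Side-Side-Side).

SSS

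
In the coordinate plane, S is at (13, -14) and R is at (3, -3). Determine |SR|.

d = sqrt((-10)^2 + (11)^2) = sqrt(221)

sqrt(221)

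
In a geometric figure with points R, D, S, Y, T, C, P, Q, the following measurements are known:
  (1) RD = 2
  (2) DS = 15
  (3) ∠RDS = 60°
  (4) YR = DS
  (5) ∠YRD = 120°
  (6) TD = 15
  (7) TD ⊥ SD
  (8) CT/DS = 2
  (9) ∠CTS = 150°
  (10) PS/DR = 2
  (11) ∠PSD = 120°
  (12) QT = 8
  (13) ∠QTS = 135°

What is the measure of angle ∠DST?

Step 1: By the law of cosines on triangle SDT: ST² = 15² + 15² − 2·15·15·cos(90°) = 450, so ST = 15·√2.
Step 2: By the inverse law of cosines on triangle DST: cos(∠DST) = (15² + (15·√2)² − 15²) / (2·15·15·√2) = 450/636.4 = 0.7071, so ∠DST = 45°.

Therefore, the measure of angle ∠DST = 45°.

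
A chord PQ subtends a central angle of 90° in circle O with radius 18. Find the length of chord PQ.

Drop a perpendicular from the center to the chord, bisecting both the chord and the central angle.
Each half-chord = r sin(θ/2) = 18 sin(45°).
The full chord = 2 × 18 × sin(45°) = 18*sqrt(2).

18*sqrt(2)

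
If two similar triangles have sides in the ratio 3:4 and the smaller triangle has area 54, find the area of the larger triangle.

Area ratio = (3/4)^2 = 9/16. Area of the larger triangle = 54 * 16/9 = 96.

96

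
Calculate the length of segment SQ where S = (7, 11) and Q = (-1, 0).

d = sqrt((-1 - 7)^2 + (0 - 11)^2)
d = sqrt(-8^2 + -11^2)
d = sqrt(64 + 121)
d = sqrt(185)

sqrt(185)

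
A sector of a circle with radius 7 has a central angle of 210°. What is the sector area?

Sector area = πr² × θ/360
= π × 7² × 7/12
= π × 49 × 7/12
= 343*pi/12

343*pi/12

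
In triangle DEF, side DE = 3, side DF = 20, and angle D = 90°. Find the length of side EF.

By the law of cosines: EF^2 = DE^2 + DF^2 - 2*DE*DF*cos(D)
EF^2 = 3^2 + 20^2 - 2*3*20*cos(90°)
EF^2 = 9 + 400 - 120*(0)
EF^2 = 409
EF = sqrt(409)

sqrt(409)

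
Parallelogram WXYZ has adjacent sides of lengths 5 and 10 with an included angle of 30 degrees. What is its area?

Area = a * b * sin(theta)
Area = 5 * 10 * sin(30 degrees)
Area = 50 * 1/2
Area = 25

25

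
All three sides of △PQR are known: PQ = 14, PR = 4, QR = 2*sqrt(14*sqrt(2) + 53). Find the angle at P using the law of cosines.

cos(P) = (14² + 4² - (2*sqrt(14*sqrt(2) + 53))²) / (2 × 14 × 4) = -sqrt(2)/2, so P = arccos(-sqrt(2)/2) = 135°.

135°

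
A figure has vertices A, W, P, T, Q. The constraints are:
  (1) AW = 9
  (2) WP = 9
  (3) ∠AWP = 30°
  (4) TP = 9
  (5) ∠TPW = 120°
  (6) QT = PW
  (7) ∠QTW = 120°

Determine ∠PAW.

Step 1: By the law of cosines on triangle AWP: AP² = 9² + 9² − 2·9·9·cos(30°) = 21.7, so AP ≈ 4.66.
Step 2: By the inverse law of cosines on triangle PAW: cos(∠PAW) = (4.66² + 9² − 9²) / (2·4.66·9) = 21.7/83.86 = 0.2588, so ∠PAW = 75°.

Therefore, the measure of angle ∠PAW = 75°.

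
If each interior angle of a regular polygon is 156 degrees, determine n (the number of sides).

Exterior angle = 180 - 156 = 24. n = 360 / 24 = 15.

15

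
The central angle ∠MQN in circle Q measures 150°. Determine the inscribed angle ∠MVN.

By the inscribed angle theorem, the inscribed angle is half the central angle.
Inscribed angle = 150° / 2 = 75°

75°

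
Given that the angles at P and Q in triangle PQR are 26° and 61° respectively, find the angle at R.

By the triangle angle sum property, the three interior angles of any triangle add up to 180°.
We know angle P = 26° and angle Q = 61°, so their sum is 87°.
Therefore angle R = 180° - 87° = 93°.

93 degrees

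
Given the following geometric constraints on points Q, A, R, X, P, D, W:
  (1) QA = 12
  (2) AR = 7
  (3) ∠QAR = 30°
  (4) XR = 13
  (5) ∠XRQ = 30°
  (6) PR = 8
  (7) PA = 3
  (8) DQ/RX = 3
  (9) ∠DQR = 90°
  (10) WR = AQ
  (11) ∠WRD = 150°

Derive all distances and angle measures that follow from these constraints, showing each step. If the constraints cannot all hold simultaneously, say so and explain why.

The constraints are consistent.

From the given relations:
  DQ = 3·RX = 3·13 = 39
  WR = AQ = 12

Step 1: From QA = 12, AR = 7, and ∠QAR = 30°, by the law of cosines:
  QR² = QA² + AR² - 2·QA·AR·cos(30°) = 144 + 49 - 145.5 = 47.51
  QR ≈ 6.89

Step 2: From AP = 3, AR = 7, PR = 8, by the inverse law of cosines:
  cos(∠PAR) = (AP² + AR² - PR²) / (2·AP·AR)
  ∠PAR = 98.21°

Step 3: From RA = 7, RP = 8, AP = 3, by the inverse law of cosines:
  cos(∠ARP) = (RA² + RP² - AP²) / (2·RA·RP)
  ∠ARP = 21.79°

Step 4: From PA = 3, PR = 8, AR = 7, by the inverse law of cosines:
  cos(∠APR) = (PA² + PR² - AR²) / (2·PA·PR)
  ∠APR = 60°

Step 5: From QR = 6.89, RX = 13, and ∠QRX = 30°, by the law of cosines:
  QX² = QR² + RX² - 2·QR·RX·cos(30°) = 47.51 + 169 - 155.2 = 61.31
  QX ≈ 7.83

Step 6: From RQ = 6.89, QD = 39, and ∠RQD = 90°, by the law of cosines:
  RD² = RQ² + QD² - 2·RQ·QD·cos(90°) = 47.51 + 1521 - 0 = 1569
  RD ≈ 39.6

Step 7: From QA = 12, QR = 6.89, AR = 7, by the inverse law of cosines:
  cos(∠AQR) = (QA² + QR² - AR²) / (2·QA·QR)
  ∠AQR = 30.52°

Step 8: From RA = 7, RQ = 6.89, AQ = 12, by the inverse law of cosines:
  cos(∠ARQ) = (RA² + RQ² - AQ²) / (2·RA·RQ)
  ∠ARQ = 119.48°

Step 9: From DR = 39.6, RW = 12, and ∠DRW = 150°, by the law of cosines:
  DW² = DR² + RW² - 2·DR·RW·cos(150°) = 1569 + 144 + 823.2 = 2536
  DW ≈ 50.36

Step 10: From QR = 6.89, QX = 7.83, RX = 13, by the inverse law of cosines:
  cos(∠RQX) = (QR² + QX² - RX²) / (2·QR·QX)
  ∠RQX = 123.89°

Step 11: From RD = 39.6, RQ = 6.89, DQ = 39, by the inverse law of cosines:
  cos(∠DRQ) = (RD² + RQ² - DQ²) / (2·RD·RQ)
  ∠DRQ = 79.98°

Step 12: From XQ = 7.83, XR = 13, QR = 6.89, by the inverse law of cosines:
  cos(∠QXR) = (XQ² + XR² - QR²) / (2·XQ·XR)
  ∠QXR = 26.11°

Step 13: From DQ = 39, DR = 39.6, QR = 6.89, by the inverse law of cosines:
  cos(∠QDR) = (DQ² + DR² - QR²) / (2·DQ·DR)
  ∠QDR = 10.02°

Step 14: From DR = 39.6, DW = 50.36, RW = 12, by the inverse law of cosines:
  cos(∠RDW) = (DR² + DW² - RW²) / (2·DR·DW)
  ∠RDW = 6.84°

Step 15: From WD = 50.36, WR = 12, DR = 39.6, by the inverse law of cosines:
  cos(∠DWR) = (WD² + WR² - DR²) / (2·WD·WR)
  ∠DWR = 23.16°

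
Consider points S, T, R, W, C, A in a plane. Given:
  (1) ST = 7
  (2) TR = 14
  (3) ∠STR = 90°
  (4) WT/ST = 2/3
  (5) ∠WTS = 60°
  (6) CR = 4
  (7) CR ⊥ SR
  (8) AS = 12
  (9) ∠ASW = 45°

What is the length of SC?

Step 1: By the law of cosines on triangle STR: SR² = 7² + 14² − 2·7·14·cos(90°) = 245, so SR = 7·√5.
Step 2: By the law of cosines on triangle SRC: SC² = (7·√5)² + 4² − 2·7·√5·4·cos(90°) = 261, so SC = 3·√29.

Therefore, the length of SC = 3·√29.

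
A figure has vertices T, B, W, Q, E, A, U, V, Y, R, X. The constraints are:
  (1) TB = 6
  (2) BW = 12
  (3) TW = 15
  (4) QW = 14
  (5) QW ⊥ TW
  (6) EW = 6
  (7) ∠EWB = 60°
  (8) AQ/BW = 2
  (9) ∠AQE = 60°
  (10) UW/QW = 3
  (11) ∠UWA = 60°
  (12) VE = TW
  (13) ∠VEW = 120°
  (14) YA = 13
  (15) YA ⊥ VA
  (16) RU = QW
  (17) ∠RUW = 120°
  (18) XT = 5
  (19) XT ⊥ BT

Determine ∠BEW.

Step 1: By the law of cosines on triangle EWB: EB² = 6² + 12² − 2·6·12·cos(60°) = 108, so EB = 6·√3.
Step 2: By the inverse law of cosines on triangle BEW: cos(∠BEW) = ((6·√3)² + 6² − 12²) / (2·6·√3·6) = 0/124.71 = 0, so ∠BEW = 90°.

Therefore, the measure of angle ∠BEW = 90°.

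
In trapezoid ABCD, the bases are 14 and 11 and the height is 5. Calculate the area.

Area of a trapezoid = (base1 + base2) * height / 2
Area = (14 + 11) * 5 / 2
Area = 25 * 5 / 2
Area = 125 / 2
Area = 125/2

125/2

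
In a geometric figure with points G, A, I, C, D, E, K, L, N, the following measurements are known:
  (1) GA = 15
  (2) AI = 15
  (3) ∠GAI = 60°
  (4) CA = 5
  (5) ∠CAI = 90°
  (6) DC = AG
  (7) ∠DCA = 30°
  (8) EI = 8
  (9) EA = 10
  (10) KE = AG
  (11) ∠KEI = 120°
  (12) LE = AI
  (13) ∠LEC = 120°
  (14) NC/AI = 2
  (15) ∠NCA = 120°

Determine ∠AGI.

Step 1: By the law of cosines on triangle GAI: GI² = 15² + 15² − 2·15·15·cos(60°) = 225, so GI = 15.
Step 2: By the inverse law of cosines on triangle AGI: cos(∠AGI) = (15² + 15² − 15²) / (2·15·15) = 225/450 = 0.5, so ∠AGI = 60°.

Therefore, the measure of angle ∠AGI = 60°.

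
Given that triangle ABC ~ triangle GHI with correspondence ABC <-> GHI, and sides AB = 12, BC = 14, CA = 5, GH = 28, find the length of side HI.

Similar triangles have proportional sides. Setting up the proportion:
GH / AB = HI / BC
28 / 12 = HI / 14
HI = 14 * 28 / 12 = 98/3.

98/3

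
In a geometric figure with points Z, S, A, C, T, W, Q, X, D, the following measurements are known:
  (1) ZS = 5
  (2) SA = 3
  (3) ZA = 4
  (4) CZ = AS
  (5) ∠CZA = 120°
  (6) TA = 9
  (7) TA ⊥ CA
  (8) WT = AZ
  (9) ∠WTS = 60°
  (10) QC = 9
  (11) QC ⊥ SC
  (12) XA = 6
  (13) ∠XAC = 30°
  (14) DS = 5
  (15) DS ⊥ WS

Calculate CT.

From the given relations: CZ = AS = 3.
Step 1: By the law of cosines on triangle CZA: CA² = 3² + 4² − 2·3·4·cos(120°) = 37, so CA = √37.
Step 2: By the law of cosines on triangle CAT: CT² = √37² + 9² − 2·√37·9·cos(90°) = 118, so CT = √118.

Therefore, the length of CT = √118.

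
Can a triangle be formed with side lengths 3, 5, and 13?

The longest side is 13. The other two sides sum to 3 + 5 = 8.
Since 8 ≤ 13, the two shorter sides cannot reach around to close the triangle.

No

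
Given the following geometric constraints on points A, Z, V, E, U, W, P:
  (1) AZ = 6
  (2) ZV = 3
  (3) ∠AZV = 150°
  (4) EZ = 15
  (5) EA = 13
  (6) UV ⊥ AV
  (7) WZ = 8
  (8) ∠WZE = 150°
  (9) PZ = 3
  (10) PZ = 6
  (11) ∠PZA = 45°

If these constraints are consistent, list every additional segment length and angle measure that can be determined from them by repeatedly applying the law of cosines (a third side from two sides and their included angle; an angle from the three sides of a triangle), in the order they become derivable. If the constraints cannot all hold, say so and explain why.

These constraints are not satisfiable: (9) PZ = 3 and (10) PZ = 6 assign two different lengths to the same segment. No planar figure meets all of them, so nothing further can be derived.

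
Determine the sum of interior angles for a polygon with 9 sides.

The sum of interior angles of an n-sided polygon is (n - 2) * 180.
For n = 9: (9 - 2) * 180 = 7 * 180 = 1260 degrees.

1260 degrees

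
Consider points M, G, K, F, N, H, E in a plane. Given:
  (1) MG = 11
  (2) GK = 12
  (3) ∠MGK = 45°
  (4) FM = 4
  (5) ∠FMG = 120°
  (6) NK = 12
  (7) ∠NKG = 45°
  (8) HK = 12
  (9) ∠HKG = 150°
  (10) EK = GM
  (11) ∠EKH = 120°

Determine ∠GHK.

Step 1: By the law of cosines on triangle HKG: HG² = 12² + 12² − 2·12·12·cos(150°) = 537.42, so HG ≈ 23.18.
Step 2: By the inverse law of cosines on triangle GHK: cos(∠GHK) = (23.18² + 12² − 12²) / (2·23.18·12) = 537.42/556.37 = 0.9659, so ∠GHK = 15°.

Therefore, the measure of angle ∠GHK = 15°.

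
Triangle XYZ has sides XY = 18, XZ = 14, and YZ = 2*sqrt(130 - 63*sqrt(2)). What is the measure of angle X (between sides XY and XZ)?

cos(X) = (18² + 14² - (2*sqrt(130 - 63*sqrt(2)))²) / (2 × 18 × 14) = sqrt(2)/2, so X = arccos(sqrt(2)/2) = 45°.

45°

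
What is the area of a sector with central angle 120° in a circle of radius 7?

Sector area = πr² × θ/360
= π × 7² × 1/3
= π × 49 × 1/3
= 49*pi/3

49*pi/3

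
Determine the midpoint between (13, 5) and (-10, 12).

The midpoint is the average of the coordinates:
x: (13 + -10)/2 = 3/2
y: (5 + 12)/2 = 17/2
Midpoint = (3/2, 17/2)

(3/2, 17/2)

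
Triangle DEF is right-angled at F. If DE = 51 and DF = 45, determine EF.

By the Pythagorean theorem: EF^2 = DE^2 - DF^2
EF^2 = 51^2 - 45^2 = 2601 - 2025 = 576
EF = sqrt(576) = 24

24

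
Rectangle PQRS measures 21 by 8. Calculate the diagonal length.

A rectangle's diagonal splits it into two right triangles, with the diagonal as the hypotenuse.
By the Pythagorean theorem, d^2 = 21^2 + 8^2 = 505.
Therefore d = sqrt(505).

sqrt(505)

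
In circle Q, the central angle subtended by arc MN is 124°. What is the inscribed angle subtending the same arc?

Inscribed angle = 124° / 2 = 62° (inscribed angle theorem).

62°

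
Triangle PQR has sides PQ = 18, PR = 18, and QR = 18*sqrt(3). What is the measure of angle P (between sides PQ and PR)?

By the inverse law of cosines: cos(P) = (PQ² + PR² - QR²) / (2 × PQ × PR)
cos(P) = (18² + 18² - (18*sqrt(3))²) / (2 × 18 × 18)
cos(P) = (324 + 324 - (972)) / 648
cos(P) = -1/2
P = arccos(-1/2) = 120°

120°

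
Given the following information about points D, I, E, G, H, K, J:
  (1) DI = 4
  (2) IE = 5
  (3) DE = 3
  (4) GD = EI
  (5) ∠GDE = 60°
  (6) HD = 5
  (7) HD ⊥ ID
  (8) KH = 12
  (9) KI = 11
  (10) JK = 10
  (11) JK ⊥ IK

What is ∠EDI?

Step 1: By the inverse law of cosines on triangle EDI: cos(∠EDI) = (3² + 4² − 5²) / (2·3·4) = 0/24 = 0, so ∠EDI = 90°.

Therefore, the measure of angle ∠EDI = 90°.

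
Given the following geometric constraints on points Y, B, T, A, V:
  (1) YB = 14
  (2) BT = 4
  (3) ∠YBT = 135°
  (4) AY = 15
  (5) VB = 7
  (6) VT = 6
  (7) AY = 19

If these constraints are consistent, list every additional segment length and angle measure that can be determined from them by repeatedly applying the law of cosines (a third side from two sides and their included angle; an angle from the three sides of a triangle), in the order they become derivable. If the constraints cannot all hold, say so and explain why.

These constraints are not satisfiable: (4) AY = 15 and (7) AY = 19 assign two different lengths to the same segment. No planar figure meets all of them, so nothing further can be derived.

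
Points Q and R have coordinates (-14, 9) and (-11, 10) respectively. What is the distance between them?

d = sqrt((-11 - -14)^2 + (10 - 9)^2)
d = sqrt(3^2 + 1^2)
d = sqrt(9 + 1)
d = sqrt(10)

sqrt(10)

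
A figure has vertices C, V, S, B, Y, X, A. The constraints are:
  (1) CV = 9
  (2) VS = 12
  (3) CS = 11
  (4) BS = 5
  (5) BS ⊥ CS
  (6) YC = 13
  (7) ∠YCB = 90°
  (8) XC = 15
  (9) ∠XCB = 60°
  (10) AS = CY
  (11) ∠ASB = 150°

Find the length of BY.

Step 1: By the law of cosines on triangle BSC: BC² = 5² + 11² − 2·5·11·cos(90°) = 146, so BC = √146.
Step 2: By the law of cosines on triangle BCY: BY² = √146² + 13² − 2·√146·13·cos(90°) = 315, so BY = 3·√35.

Therefore, the length of BY = 3·√35.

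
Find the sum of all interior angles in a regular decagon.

The sum of interior angles of an n-sided polygon is (n - 2) * 180.
For n = 10: (10 - 2) * 180 = 8 * 180 = 1440 degrees.

1440 degrees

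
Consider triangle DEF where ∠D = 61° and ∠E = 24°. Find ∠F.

Let angle F = x. Then 61 + 24 + x = 180.
x = 180 - 85 = 95 degrees.

95 degrees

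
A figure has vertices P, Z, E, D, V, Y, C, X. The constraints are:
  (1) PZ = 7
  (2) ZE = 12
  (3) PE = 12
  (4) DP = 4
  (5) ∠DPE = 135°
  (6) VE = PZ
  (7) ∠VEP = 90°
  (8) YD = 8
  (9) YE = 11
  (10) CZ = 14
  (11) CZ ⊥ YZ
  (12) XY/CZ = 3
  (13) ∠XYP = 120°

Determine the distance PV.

From the given relations: VE = PZ = 7.
Step 1: By the law of cosines on triangle PEV: PV² = 12² + 7² − 2·12·7·cos(90°) = 193, so PV = √193.

Therefore, the length of PV = √193.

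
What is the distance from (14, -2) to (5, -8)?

d = sqrt((5 - 14)^2 + (-8 - -2)^2)
d = sqrt(-9^2 + -6^2)
d = sqrt(81 + 36)
d = sqrt(117) = 3*sqrt(13)

3*sqrt(13)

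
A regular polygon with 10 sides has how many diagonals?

The number of diagonals in an n-gon is n(n - 3)/2.
For n = 10: 10(10 - 3)/2 = 10 × 7 / 2 = 35.

35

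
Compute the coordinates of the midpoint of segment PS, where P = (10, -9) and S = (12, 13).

The midpoint is the point halfway along the segment.
Move half the horizontal distance: 10 + (12 - 10)/2 = 10 + 2/2 = 11
Move half the vertical distance: -9 + (13 - -9)/2 = -9 + 22/2 = 2
Midpoint = (11, 2)

(11, 2)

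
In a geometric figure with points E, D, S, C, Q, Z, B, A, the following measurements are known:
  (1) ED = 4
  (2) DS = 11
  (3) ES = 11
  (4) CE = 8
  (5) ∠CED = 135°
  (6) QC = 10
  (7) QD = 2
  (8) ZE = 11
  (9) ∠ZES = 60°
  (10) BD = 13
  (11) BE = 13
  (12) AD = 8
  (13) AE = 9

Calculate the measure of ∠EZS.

Step 1: By the law of cosines on triangle ZES: ZS² = 11² + 11² − 2·11·11·cos(60°) = 121, so ZS = 11.
Step 2: By the inverse law of cosines on triangle EZS: cos(∠EZS) = (11² + 11² − 11²) / (2·11·11) = 121/242 = 0.5, so ∠EZS = 60°.

Therefore, the measure of angle ∠EZS = 60°.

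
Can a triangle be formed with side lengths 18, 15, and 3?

Check the triangle inequality: 15 + 3 = 18 ≤ 18.
Since the sum of two sides does not exceed the third, no triangle can be formed.

No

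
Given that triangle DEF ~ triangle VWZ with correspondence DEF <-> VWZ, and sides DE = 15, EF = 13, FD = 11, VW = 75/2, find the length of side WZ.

k = 75/2/15 = 5/2. WZ = 5/2 * 13 = 65/2.

65/2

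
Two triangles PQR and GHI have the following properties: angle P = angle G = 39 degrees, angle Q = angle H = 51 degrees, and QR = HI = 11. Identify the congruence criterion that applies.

The given information provides:
angle P = angle G = 39 degrees, angle Q = angle H = 51 degrees, and QR = HI = 11
This matches the AAS congruence theorem.
Two pairs of corresponding angles and a non-included side are equal (Angle-Angle-Side).

AAS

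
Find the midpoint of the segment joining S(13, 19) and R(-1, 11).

M = ((x₁ + x₂)/2, (y₁ + y₂)/2)
= ((13 + -1)/2, (19 + 11)/2)
= (12/2, 30/2) = (6, 15)

(6, 15)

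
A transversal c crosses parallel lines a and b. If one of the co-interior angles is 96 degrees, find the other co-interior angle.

Co-interior angles (same-side interior) formed by parallel lines and a transversal are supplementary (sum to 180 degrees).
The given angle is 96 degrees.
The co-interior angle = 180 - 96 = 84 degrees.

84 degrees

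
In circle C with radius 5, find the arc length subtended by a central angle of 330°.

Arc length = 2πr × θ/360
= 2π × 5 × 11/12
= 55*pi/6

55*pi/6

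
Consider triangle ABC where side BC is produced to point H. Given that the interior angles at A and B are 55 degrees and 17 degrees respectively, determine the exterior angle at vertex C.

By the exterior angle theorem, an exterior angle of a triangle equals the sum of the two remote interior angles.
Exterior angle = angle A + angle B
Exterior angle = 55 + 17 = 72 degrees

72 degrees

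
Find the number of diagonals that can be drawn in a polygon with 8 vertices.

Each of the 8 vertices connects to 5 non-adjacent vertices via diagonals.
Total connections = 8 × 5 = 40, but each diagonal is counted twice.
Number of diagonals = 40 / 2 = 20.

20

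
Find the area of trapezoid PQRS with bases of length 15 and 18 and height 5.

Area = (15 + 18) * 5 / 2 = 165 / 2 = 165/2

165/2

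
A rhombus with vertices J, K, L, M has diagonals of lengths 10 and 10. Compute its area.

Area = (10 * 10) / 2 = 100 / 2 = 50

50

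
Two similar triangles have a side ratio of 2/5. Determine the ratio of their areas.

Area ratio = (side ratio)^2 = (2/5)^2 = 4:25.

4:25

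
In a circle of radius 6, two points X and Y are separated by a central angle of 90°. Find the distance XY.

Drop a perpendicular from the center to the chord, bisecting both the chord and the central angle.
Each half-chord = r sin(θ/2) = 6 sin(45°).
The full chord = 2 × 6 × sin(45°) = 6*sqrt(2).

6*sqrt(2)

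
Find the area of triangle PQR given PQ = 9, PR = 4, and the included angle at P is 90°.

Area = (1/2)(9)(4) sin(90°) = (1/2)(9)(4)(1) = 18

18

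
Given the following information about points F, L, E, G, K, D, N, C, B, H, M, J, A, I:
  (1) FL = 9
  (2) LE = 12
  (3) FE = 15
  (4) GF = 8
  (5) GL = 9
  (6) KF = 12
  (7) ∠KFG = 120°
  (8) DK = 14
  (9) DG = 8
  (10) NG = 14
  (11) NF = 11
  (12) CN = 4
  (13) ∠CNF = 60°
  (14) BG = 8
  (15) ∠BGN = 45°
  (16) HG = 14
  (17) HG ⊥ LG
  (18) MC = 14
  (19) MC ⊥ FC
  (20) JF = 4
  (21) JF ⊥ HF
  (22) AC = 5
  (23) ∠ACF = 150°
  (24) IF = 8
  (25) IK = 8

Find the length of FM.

Step 1: By the law of cosines on triangle FNC: FC² = 11² + 4² − 2·11·4·cos(60°) = 93, so FC = √93.
Step 2: By the law of cosines on triangle FCM: FM² = √93² + 14² − 2·√93·14·cos(90°) = 289, so FM = 17.

Therefore, the length of FM = 17.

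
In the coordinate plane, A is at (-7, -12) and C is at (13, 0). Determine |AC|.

d = sqrt((20)^2 + (12)^2) = sqrt(544) = 4*sqrt(34)

4*sqrt(34)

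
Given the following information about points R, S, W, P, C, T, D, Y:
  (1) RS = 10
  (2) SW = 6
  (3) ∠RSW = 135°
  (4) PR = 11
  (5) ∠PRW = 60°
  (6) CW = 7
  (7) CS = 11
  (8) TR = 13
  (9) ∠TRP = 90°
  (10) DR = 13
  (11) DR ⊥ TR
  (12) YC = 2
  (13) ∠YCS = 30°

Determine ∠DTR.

Step 1: By the law of cosines on triangle TRD: TD² = 13² + 13² − 2·13·13·cos(90°) = 338, so TD = 13·√2.
Step 2: By the inverse law of cosines on triangle DTR: cos(∠DTR) = ((13·√2)² + 13² − 13²) / (2·13·√2·13) = 338/478 = 0.7071, so ∠DTR = 45°.

Therefore, the measure of angle ∠DTR = 45°.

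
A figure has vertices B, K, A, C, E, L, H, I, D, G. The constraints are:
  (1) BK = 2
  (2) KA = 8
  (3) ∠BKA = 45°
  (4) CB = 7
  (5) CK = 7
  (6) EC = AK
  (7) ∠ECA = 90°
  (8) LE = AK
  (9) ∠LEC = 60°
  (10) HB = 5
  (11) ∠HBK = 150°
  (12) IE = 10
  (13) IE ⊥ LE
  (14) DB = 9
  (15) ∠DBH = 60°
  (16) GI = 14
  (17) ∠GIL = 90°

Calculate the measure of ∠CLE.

From the given relations: LE = AK = 8; EC = AK = 8.
Step 1: By the law of cosines on triangle LEC: LC² = 8² + 8² − 2·8·8·cos(60°) = 64, so LC = 8.
Step 2: By the inverse law of cosines on triangle CLE: cos(∠CLE) = (8² + 8² − 8²) / (2·8·8) = 64/128 = 0.5, so ∠CLE = 60°.

Therefore, the measure of angle ∠CLE = 60°.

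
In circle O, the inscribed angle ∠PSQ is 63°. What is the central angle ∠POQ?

By the inscribed angle theorem, the central angle is twice the inscribed angle.
Central angle = 2 × 63° = 126°

126°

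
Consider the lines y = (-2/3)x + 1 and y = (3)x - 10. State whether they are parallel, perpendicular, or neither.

Slope of line 1: m1 = -2/3
Slope of line 2: m2 = 3
m1 != m2 and m1*m2 = -2 != -1. Neither.

Neither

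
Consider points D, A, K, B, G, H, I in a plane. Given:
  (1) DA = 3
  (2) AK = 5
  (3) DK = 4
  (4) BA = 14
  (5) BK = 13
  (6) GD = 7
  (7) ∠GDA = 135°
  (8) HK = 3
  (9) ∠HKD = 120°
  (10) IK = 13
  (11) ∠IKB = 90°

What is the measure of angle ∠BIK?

Step 1: By the law of cosines on triangle IKB: IB² = 13² + 13² − 2·13·13·cos(90°) = 338, so IB = 13·√2.
Step 2: By the inverse law of cosines on triangle BIK: cos(∠BIK) = ((13·√2)² + 13² − 13²) / (2·13·√2·13) = 338/478 = 0.7071, so ∠BIK = 45°.

Therefore, the measure of angle ∠BIK = 45°.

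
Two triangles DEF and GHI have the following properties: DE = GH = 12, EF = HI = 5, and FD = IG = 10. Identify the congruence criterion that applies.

Consider the given information: DE = GH = 12, EF = HI = 5, and FD = IG = 10
This is not SAS or AAS: SAS requires two sides and the included angle between them. AAS requires two angles and a non-included side.
The correct criterion is SSS. All three pairs of corresponding sides are equal (Side-Side-Side).

SSS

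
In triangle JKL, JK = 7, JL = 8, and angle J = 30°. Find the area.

Area = (1/2)(7)(8) sin(30°) = (1/2)(7)(8)(1/2) = 14

14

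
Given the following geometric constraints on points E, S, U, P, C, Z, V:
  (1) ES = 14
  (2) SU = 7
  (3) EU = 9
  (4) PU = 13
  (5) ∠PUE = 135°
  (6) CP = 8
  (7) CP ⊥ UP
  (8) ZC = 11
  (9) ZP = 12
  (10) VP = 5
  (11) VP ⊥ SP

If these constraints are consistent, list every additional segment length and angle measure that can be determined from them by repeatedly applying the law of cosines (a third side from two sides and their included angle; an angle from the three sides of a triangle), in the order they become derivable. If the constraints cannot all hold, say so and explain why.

The constraints are consistent. Derivable facts, in order:
After 1 step:
- EP ≈ 20.38
- UC ≈ 15.26
- ∠CPZ = 63.06°
- ∠CZP = 40.42°
- ∠ESU = 33.2°
- ∠EUS = 121.59°
- ∠PCZ = 76.53°
- ∠SEU = 25.21°
After 2 steps:
- ∠CUP = 31.61°
- ∠EPU = 18.19°
- ∠PCU = 58.39°
- ∠PEU = 26.81°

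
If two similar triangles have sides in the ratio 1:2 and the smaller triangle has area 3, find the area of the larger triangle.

For similar figures, the area ratio equals the square of the side ratio.
Side ratio (the smaller triangle to the larger triangle) = 1:2, so area ratio = 1^2:2^2 = 1:4.
If the area of the smaller triangle is 3, then the area of the larger triangle = 3 * (4/1) = 12.

12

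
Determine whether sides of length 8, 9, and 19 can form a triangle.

Check the triangle inequality: 8 + 9 = 17 ≤ 19.
Since the sum of two sides does not exceed the third, no triangle can be formed.

No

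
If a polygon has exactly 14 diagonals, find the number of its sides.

Using d = n(n - 3)/2, we solve 14 = n(n - 3)/2.
So n(n - 3) = 28.
Testing n = 7: 7 * 4 = 28 = 28. Correct.
The polygon has 7 sides.

7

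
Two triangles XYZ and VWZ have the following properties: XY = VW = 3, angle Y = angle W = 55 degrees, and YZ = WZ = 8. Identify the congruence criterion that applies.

The given information matches SAS: Two pairs of corresponding sides and the included angle are equal (Side-Angle-Side).

SAS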